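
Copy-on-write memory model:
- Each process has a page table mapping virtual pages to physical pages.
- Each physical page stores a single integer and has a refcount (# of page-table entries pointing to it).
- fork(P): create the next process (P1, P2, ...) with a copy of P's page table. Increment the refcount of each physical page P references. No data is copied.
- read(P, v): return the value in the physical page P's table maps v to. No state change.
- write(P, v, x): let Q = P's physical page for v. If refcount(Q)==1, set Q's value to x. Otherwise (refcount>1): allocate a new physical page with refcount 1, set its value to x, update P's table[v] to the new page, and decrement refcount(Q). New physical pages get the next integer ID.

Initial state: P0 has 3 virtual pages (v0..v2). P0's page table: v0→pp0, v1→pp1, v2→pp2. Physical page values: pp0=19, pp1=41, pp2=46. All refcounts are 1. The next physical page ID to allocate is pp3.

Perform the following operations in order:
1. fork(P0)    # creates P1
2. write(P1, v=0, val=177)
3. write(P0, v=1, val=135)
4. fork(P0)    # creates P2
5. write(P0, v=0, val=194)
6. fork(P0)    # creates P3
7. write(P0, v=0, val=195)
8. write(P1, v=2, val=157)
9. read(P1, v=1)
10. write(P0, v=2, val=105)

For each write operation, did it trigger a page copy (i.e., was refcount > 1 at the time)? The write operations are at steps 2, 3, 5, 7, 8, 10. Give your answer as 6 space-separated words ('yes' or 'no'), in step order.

Op 1: fork(P0) -> P1. 3 ppages; refcounts: pp0:2 pp1:2 pp2:2
Op 2: write(P1, v0, 177). refcount(pp0)=2>1 -> COPY to pp3. 4 ppages; refcounts: pp0:1 pp1:2 pp2:2 pp3:1
Op 3: write(P0, v1, 135). refcount(pp1)=2>1 -> COPY to pp4. 5 ppages; refcounts: pp0:1 pp1:1 pp2:2 pp3:1 pp4:1
Op 4: fork(P0) -> P2. 5 ppages; refcounts: pp0:2 pp1:1 pp2:3 pp3:1 pp4:2
Op 5: write(P0, v0, 194). refcount(pp0)=2>1 -> COPY to pp5. 6 ppages; refcounts: pp0:1 pp1:1 pp2:3 pp3:1 pp4:2 pp5:1
Op 6: fork(P0) -> P3. 6 ppages; refcounts: pp0:1 pp1:1 pp2:4 pp3:1 pp4:3 pp5:2
Op 7: write(P0, v0, 195). refcount(pp5)=2>1 -> COPY to pp6. 7 ppages; refcounts: pp0:1 pp1:1 pp2:4 pp3:1 pp4:3 pp5:1 pp6:1
Op 8: write(P1, v2, 157). refcount(pp2)=4>1 -> COPY to pp7. 8 ppages; refcounts: pp0:1 pp1:1 pp2:3 pp3:1 pp4:3 pp5:1 pp6:1 pp7:1
Op 9: read(P1, v1) -> 41. No state change.
Op 10: write(P0, v2, 105). refcount(pp2)=3>1 -> COPY to pp8. 9 ppages; refcounts: pp0:1 pp1:1 pp2:2 pp3:1 pp4:3 pp5:1 pp6:1 pp7:1 pp8:1

yes yes yes yes yes yes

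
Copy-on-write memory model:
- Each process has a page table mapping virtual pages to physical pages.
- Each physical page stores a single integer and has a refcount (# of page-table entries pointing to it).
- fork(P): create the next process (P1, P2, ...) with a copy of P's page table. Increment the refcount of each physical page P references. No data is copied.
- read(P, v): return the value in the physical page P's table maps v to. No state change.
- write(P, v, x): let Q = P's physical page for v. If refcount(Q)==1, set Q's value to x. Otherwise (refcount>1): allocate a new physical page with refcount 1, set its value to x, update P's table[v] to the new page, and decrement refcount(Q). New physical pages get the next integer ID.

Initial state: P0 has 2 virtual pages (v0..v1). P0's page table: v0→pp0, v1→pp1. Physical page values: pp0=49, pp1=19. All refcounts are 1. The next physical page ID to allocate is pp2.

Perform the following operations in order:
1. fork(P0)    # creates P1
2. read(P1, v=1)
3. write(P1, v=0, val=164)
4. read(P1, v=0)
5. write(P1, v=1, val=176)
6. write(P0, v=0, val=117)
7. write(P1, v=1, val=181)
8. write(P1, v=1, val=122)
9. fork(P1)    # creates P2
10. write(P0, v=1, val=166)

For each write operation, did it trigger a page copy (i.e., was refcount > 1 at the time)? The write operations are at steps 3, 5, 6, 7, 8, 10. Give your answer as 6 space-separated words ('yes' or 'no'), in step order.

Op 1: fork(P0) -> P1. 2 ppages; refcounts: pp0:2 pp1:2
Op 2: read(P1, v1) -> 19. No state change.
Op 3: write(P1, v0, 164). refcount(pp0)=2>1 -> COPY to pp2. 3 ppages; refcounts: pp0:1 pp1:2 pp2:1
Op 4: read(P1, v0) -> 164. No state change.
Op 5: write(P1, v1, 176). refcount(pp1)=2>1 -> COPY to pp3. 4 ppages; refcounts: pp0:1 pp1:1 pp2:1 pp3:1
Op 6: write(P0, v0, 117). refcount(pp0)=1 -> write in place. 4 ppages; refcounts: pp0:1 pp1:1 pp2:1 pp3:1
Op 7: write(P1, v1, 181). refcount(pp3)=1 -> write in place. 4 ppages; refcounts: pp0:1 pp1:1 pp2:1 pp3:1
Op 8: write(P1, v1, 122). refcount(pp3)=1 -> write in place. 4 ppages; refcounts: pp0:1 pp1:1 pp2:1 pp3:1
Op 9: fork(P1) -> P2. 4 ppages; refcounts: pp0:1 pp1:1 pp2:2 pp3:2
Op 10: write(P0, v1, 166). refcount(pp1)=1 -> write in place. 4 ppages; refcounts: pp0:1 pp1:1 pp2:2 pp3:2

yes yes no no no no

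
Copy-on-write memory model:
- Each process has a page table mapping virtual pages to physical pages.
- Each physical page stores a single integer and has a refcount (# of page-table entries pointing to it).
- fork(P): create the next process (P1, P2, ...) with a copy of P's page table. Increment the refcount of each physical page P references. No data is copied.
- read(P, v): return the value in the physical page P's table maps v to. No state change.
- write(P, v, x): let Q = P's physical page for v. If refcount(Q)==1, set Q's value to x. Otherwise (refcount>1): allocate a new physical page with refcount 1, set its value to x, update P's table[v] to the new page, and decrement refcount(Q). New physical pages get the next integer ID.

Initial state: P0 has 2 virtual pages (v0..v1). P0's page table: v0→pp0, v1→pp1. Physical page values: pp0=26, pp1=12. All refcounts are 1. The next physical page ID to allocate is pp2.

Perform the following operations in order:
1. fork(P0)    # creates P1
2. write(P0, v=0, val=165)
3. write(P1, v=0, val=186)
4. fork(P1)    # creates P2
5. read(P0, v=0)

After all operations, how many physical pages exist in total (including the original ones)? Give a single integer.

Op 1: fork(P0) -> P1. 2 ppages; refcounts: pp0:2 pp1:2
Op 2: write(P0, v0, 165). refcount(pp0)=2>1 -> COPY to pp2. 3 ppages; refcounts: pp0:1 pp1:2 pp2:1
Op 3: write(P1, v0, 186). refcount(pp0)=1 -> write in place. 3 ppages; refcounts: pp0:1 pp1:2 pp2:1
Op 4: fork(P1) -> P2. 3 ppages; refcounts: pp0:2 pp1:3 pp2:1
Op 5: read(P0, v0) -> 165. No state change.

Answer: 3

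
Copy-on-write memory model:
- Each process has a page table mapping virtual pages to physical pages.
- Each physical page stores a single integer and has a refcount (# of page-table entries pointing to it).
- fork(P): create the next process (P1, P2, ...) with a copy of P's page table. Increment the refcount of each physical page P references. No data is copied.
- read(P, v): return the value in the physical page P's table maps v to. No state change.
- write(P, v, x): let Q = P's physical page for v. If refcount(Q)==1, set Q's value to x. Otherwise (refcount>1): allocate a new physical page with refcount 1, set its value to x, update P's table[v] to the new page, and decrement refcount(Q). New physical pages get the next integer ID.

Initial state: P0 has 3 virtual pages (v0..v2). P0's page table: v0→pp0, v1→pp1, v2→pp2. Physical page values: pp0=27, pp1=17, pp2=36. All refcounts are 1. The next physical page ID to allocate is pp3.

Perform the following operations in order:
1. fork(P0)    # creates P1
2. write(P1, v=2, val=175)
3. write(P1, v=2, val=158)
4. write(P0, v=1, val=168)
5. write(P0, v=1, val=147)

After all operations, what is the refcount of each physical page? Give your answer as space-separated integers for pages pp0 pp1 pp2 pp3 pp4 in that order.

Op 1: fork(P0) -> P1. 3 ppages; refcounts: pp0:2 pp1:2 pp2:2
Op 2: write(P1, v2, 175). refcount(pp2)=2>1 -> COPY to pp3. 4 ppages; refcounts: pp0:2 pp1:2 pp2:1 pp3:1
Op 3: write(P1, v2, 158). refcount(pp3)=1 -> write in place. 4 ppages; refcounts: pp0:2 pp1:2 pp2:1 pp3:1
Op 4: write(P0, v1, 168). refcount(pp1)=2>1 -> COPY to pp4. 5 ppages; refcounts: pp0:2 pp1:1 pp2:1 pp3:1 pp4:1
Op 5: write(P0, v1, 147). refcount(pp4)=1 -> write in place. 5 ppages; refcounts: pp0:2 pp1:1 pp2:1 pp3:1 pp4:1

Answer: 2 1 1 1 1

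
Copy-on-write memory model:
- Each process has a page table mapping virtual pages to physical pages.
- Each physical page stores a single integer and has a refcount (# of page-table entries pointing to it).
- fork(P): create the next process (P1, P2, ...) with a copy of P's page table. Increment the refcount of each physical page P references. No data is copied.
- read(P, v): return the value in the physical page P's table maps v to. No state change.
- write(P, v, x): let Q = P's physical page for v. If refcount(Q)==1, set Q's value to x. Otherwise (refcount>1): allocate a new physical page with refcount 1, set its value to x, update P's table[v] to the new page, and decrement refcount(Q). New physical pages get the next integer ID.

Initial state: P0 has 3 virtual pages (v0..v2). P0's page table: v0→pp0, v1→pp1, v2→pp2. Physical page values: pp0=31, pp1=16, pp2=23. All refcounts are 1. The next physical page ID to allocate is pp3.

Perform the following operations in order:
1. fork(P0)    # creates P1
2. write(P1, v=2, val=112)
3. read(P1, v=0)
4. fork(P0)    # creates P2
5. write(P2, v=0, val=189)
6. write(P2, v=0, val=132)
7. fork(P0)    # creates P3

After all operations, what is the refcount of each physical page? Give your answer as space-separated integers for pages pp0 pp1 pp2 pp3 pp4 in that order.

Op 1: fork(P0) -> P1. 3 ppages; refcounts: pp0:2 pp1:2 pp2:2
Op 2: write(P1, v2, 112). refcount(pp2)=2>1 -> COPY to pp3. 4 ppages; refcounts: pp0:2 pp1:2 pp2:1 pp3:1
Op 3: read(P1, v0) -> 31. No state change.
Op 4: fork(P0) -> P2. 4 ppages; refcounts: pp0:3 pp1:3 pp2:2 pp3:1
Op 5: write(P2, v0, 189). refcount(pp0)=3>1 -> COPY to pp4. 5 ppages; refcounts: pp0:2 pp1:3 pp2:2 pp3:1 pp4:1
Op 6: write(P2, v0, 132). refcount(pp4)=1 -> write in place. 5 ppages; refcounts: pp0:2 pp1:3 pp2:2 pp3:1 pp4:1
Op 7: fork(P0) -> P3. 5 ppages; refcounts: pp0:3 pp1:4 pp2:3 pp3:1 pp4:1

Answer: 3 4 3 1 1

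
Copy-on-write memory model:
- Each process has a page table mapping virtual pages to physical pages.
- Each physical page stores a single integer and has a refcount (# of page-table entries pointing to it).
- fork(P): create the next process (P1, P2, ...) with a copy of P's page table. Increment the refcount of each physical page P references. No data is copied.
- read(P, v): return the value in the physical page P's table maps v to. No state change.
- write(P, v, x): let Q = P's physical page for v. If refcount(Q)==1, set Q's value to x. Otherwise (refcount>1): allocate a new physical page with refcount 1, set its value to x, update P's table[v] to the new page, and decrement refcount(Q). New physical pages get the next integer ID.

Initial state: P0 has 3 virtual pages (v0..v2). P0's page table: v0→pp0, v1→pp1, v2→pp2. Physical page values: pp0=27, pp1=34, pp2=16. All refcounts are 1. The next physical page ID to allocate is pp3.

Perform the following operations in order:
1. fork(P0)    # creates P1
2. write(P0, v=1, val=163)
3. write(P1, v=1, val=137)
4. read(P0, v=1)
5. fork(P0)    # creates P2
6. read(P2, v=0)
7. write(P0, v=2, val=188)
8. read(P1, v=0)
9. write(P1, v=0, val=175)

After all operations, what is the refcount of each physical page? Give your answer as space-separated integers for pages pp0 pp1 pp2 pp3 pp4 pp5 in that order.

Answer: 2 1 2 2 1 1

Derivation:
Op 1: fork(P0) -> P1. 3 ppages; refcounts: pp0:2 pp1:2 pp2:2
Op 2: write(P0, v1, 163). refcount(pp1)=2>1 -> COPY to pp3. 4 ppages; refcounts: pp0:2 pp1:1 pp2:2 pp3:1
Op 3: write(P1, v1, 137). refcount(pp1)=1 -> write in place. 4 ppages; refcounts: pp0:2 pp1:1 pp2:2 pp3:1
Op 4: read(P0, v1) -> 163. No state change.
Op 5: fork(P0) -> P2. 4 ppages; refcounts: pp0:3 pp1:1 pp2:3 pp3:2
Op 6: read(P2, v0) -> 27. No state change.
Op 7: write(P0, v2, 188). refcount(pp2)=3>1 -> COPY to pp4. 5 ppages; refcounts: pp0:3 pp1:1 pp2:2 pp3:2 pp4:1
Op 8: read(P1, v0) -> 27. No state change.
Op 9: write(P1, v0, 175). refcount(pp0)=3>1 -> COPY to pp5. 6 ppages; refcounts: pp0:2 pp1:1 pp2:2 pp3:2 pp4:1 pp5:1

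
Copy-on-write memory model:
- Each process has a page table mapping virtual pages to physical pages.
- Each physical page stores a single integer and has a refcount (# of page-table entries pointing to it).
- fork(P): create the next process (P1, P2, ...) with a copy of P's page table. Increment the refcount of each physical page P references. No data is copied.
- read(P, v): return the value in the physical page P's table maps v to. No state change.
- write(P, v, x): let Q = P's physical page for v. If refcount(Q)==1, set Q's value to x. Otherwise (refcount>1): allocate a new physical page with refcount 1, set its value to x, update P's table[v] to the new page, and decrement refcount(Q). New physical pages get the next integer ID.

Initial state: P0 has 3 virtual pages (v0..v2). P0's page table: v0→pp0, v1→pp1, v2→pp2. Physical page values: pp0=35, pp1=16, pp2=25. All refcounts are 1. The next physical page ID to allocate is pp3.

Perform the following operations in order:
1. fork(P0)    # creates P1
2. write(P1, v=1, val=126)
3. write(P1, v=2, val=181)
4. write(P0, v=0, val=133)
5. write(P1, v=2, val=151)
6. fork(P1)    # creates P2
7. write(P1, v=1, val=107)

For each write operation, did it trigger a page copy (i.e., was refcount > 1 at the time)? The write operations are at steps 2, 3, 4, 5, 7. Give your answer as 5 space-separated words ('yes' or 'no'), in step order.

Op 1: fork(P0) -> P1. 3 ppages; refcounts: pp0:2 pp1:2 pp2:2
Op 2: write(P1, v1, 126). refcount(pp1)=2>1 -> COPY to pp3. 4 ppages; refcounts: pp0:2 pp1:1 pp2:2 pp3:1
Op 3: write(P1, v2, 181). refcount(pp2)=2>1 -> COPY to pp4. 5 ppages; refcounts: pp0:2 pp1:1 pp2:1 pp3:1 pp4:1
Op 4: write(P0, v0, 133). refcount(pp0)=2>1 -> COPY to pp5. 6 ppages; refcounts: pp0:1 pp1:1 pp2:1 pp3:1 pp4:1 pp5:1
Op 5: write(P1, v2, 151). refcount(pp4)=1 -> write in place. 6 ppages; refcounts: pp0:1 pp1:1 pp2:1 pp3:1 pp4:1 pp5:1
Op 6: fork(P1) -> P2. 6 ppages; refcounts: pp0:2 pp1:1 pp2:1 pp3:2 pp4:2 pp5:1
Op 7: write(P1, v1, 107). refcount(pp3)=2>1 -> COPY to pp6. 7 ppages; refcounts: pp0:2 pp1:1 pp2:1 pp3:1 pp4:2 pp5:1 pp6:1

yes yes yes no yes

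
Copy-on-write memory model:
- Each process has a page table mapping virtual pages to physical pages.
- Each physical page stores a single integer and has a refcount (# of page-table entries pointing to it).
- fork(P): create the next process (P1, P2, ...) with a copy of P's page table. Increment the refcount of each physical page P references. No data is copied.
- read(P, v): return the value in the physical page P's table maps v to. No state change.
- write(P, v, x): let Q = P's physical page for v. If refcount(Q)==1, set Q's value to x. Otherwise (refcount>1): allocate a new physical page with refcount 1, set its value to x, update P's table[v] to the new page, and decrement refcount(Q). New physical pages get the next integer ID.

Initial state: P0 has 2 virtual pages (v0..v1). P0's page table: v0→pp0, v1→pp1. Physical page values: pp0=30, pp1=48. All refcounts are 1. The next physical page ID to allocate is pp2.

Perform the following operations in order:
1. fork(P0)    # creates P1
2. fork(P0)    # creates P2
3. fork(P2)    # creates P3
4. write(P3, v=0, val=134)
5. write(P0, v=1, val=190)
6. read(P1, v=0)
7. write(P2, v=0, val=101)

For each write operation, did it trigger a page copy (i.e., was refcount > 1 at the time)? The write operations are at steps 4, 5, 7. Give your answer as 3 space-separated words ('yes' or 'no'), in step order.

Op 1: fork(P0) -> P1. 2 ppages; refcounts: pp0:2 pp1:2
Op 2: fork(P0) -> P2. 2 ppages; refcounts: pp0:3 pp1:3
Op 3: fork(P2) -> P3. 2 ppages; refcounts: pp0:4 pp1:4
Op 4: write(P3, v0, 134). refcount(pp0)=4>1 -> COPY to pp2. 3 ppages; refcounts: pp0:3 pp1:4 pp2:1
Op 5: write(P0, v1, 190). refcount(pp1)=4>1 -> COPY to pp3. 4 ppages; refcounts: pp0:3 pp1:3 pp2:1 pp3:1
Op 6: read(P1, v0) -> 30. No state change.
Op 7: write(P2, v0, 101). refcount(pp0)=3>1 -> COPY to pp4. 5 ppages; refcounts: pp0:2 pp1:3 pp2:1 pp3:1 pp4:1

yes yes yes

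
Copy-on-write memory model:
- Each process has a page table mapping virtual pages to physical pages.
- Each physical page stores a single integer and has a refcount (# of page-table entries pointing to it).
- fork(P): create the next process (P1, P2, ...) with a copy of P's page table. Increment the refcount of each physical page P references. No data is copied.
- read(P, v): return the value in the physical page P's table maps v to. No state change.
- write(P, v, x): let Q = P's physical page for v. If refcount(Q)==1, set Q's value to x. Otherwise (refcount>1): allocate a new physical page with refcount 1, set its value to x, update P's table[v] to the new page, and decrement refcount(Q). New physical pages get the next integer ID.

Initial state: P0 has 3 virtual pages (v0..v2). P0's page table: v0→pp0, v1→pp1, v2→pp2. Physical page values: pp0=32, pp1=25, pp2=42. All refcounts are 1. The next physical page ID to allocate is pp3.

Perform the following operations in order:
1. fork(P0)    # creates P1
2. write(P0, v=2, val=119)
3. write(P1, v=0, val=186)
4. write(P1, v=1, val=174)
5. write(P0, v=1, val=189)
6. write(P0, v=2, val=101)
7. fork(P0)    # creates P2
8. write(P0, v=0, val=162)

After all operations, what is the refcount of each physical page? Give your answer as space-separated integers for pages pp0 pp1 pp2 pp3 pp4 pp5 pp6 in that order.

Op 1: fork(P0) -> P1. 3 ppages; refcounts: pp0:2 pp1:2 pp2:2
Op 2: write(P0, v2, 119). refcount(pp2)=2>1 -> COPY to pp3. 4 ppages; refcounts: pp0:2 pp1:2 pp2:1 pp3:1
Op 3: write(P1, v0, 186). refcount(pp0)=2>1 -> COPY to pp4. 5 ppages; refcounts: pp0:1 pp1:2 pp2:1 pp3:1 pp4:1
Op 4: write(P1, v1, 174). refcount(pp1)=2>1 -> COPY to pp5. 6 ppages; refcounts: pp0:1 pp1:1 pp2:1 pp3:1 pp4:1 pp5:1
Op 5: write(P0, v1, 189). refcount(pp1)=1 -> write in place. 6 ppages; refcounts: pp0:1 pp1:1 pp2:1 pp3:1 pp4:1 pp5:1
Op 6: write(P0, v2, 101). refcount(pp3)=1 -> write in place. 6 ppages; refcounts: pp0:1 pp1:1 pp2:1 pp3:1 pp4:1 pp5:1
Op 7: fork(P0) -> P2. 6 ppages; refcounts: pp0:2 pp1:2 pp2:1 pp3:2 pp4:1 pp5:1
Op 8: write(P0, v0, 162). refcount(pp0)=2>1 -> COPY to pp6. 7 ppages; refcounts: pp0:1 pp1:2 pp2:1 pp3:2 pp4:1 pp5:1 pp6:1

Answer: 1 2 1 2 1 1 1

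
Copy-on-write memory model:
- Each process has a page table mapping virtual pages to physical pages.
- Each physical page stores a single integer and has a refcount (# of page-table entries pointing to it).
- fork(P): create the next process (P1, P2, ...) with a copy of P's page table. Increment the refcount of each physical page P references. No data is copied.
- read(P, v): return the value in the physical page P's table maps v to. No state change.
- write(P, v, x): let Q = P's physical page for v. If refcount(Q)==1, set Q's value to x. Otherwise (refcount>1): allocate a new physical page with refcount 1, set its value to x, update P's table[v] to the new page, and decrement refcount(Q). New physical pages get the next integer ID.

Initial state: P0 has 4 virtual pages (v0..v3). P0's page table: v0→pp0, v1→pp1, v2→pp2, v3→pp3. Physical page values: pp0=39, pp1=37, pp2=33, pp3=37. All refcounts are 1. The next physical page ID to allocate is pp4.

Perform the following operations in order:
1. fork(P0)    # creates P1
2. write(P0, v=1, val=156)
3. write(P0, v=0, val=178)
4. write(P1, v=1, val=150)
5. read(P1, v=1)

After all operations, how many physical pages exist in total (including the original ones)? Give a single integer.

Answer: 6

Derivation:
Op 1: fork(P0) -> P1. 4 ppages; refcounts: pp0:2 pp1:2 pp2:2 pp3:2
Op 2: write(P0, v1, 156). refcount(pp1)=2>1 -> COPY to pp4. 5 ppages; refcounts: pp0:2 pp1:1 pp2:2 pp3:2 pp4:1
Op 3: write(P0, v0, 178). refcount(pp0)=2>1 -> COPY to pp5. 6 ppages; refcounts: pp0:1 pp1:1 pp2:2 pp3:2 pp4:1 pp5:1
Op 4: write(P1, v1, 150). refcount(pp1)=1 -> write in place. 6 ppages; refcounts: pp0:1 pp1:1 pp2:2 pp3:2 pp4:1 pp5:1
Op 5: read(P1, v1) -> 150. No state change.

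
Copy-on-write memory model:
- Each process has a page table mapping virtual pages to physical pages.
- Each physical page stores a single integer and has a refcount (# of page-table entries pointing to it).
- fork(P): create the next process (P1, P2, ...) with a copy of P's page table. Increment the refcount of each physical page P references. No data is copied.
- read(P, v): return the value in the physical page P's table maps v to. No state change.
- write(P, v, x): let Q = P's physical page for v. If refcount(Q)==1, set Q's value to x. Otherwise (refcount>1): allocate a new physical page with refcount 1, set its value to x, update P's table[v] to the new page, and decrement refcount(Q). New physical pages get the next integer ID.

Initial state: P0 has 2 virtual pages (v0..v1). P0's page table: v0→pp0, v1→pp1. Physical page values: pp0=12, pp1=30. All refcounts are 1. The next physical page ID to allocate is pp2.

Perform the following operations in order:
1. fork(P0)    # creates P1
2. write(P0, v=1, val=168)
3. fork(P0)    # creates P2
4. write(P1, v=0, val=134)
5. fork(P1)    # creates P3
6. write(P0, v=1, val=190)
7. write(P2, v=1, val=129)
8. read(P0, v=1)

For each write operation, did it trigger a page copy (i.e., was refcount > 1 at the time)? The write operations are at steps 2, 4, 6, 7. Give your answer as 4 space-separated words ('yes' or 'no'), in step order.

Op 1: fork(P0) -> P1. 2 ppages; refcounts: pp0:2 pp1:2
Op 2: write(P0, v1, 168). refcount(pp1)=2>1 -> COPY to pp2. 3 ppages; refcounts: pp0:2 pp1:1 pp2:1
Op 3: fork(P0) -> P2. 3 ppages; refcounts: pp0:3 pp1:1 pp2:2
Op 4: write(P1, v0, 134). refcount(pp0)=3>1 -> COPY to pp3. 4 ppages; refcounts: pp0:2 pp1:1 pp2:2 pp3:1
Op 5: fork(P1) -> P3. 4 ppages; refcounts: pp0:2 pp1:2 pp2:2 pp3:2
Op 6: write(P0, v1, 190). refcount(pp2)=2>1 -> COPY to pp4. 5 ppages; refcounts: pp0:2 pp1:2 pp2:1 pp3:2 pp4:1
Op 7: write(P2, v1, 129). refcount(pp2)=1 -> write in place. 5 ppages; refcounts: pp0:2 pp1:2 pp2:1 pp3:2 pp4:1
Op 8: read(P0, v1) -> 190. No state change.

yes yes yes no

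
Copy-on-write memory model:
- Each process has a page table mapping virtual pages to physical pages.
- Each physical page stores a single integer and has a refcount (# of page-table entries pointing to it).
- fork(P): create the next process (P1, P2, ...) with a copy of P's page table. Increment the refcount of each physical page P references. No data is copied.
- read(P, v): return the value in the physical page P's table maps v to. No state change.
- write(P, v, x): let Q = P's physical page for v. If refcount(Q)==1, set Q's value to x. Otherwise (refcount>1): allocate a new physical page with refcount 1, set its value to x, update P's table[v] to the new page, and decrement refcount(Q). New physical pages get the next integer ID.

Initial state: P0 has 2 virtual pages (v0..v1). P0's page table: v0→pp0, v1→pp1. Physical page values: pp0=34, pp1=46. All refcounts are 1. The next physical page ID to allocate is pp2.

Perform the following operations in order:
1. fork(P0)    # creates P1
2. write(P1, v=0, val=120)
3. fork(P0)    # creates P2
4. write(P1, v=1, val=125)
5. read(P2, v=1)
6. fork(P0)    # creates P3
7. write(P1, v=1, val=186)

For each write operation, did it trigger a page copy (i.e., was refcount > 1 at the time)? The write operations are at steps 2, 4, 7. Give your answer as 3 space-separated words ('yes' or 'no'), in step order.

Op 1: fork(P0) -> P1. 2 ppages; refcounts: pp0:2 pp1:2
Op 2: write(P1, v0, 120). refcount(pp0)=2>1 -> COPY to pp2. 3 ppages; refcounts: pp0:1 pp1:2 pp2:1
Op 3: fork(P0) -> P2. 3 ppages; refcounts: pp0:2 pp1:3 pp2:1
Op 4: write(P1, v1, 125). refcount(pp1)=3>1 -> COPY to pp3. 4 ppages; refcounts: pp0:2 pp1:2 pp2:1 pp3:1
Op 5: read(P2, v1) -> 46. No state change.
Op 6: fork(P0) -> P3. 4 ppages; refcounts: pp0:3 pp1:3 pp2:1 pp3:1
Op 7: write(P1, v1, 186). refcount(pp3)=1 -> write in place. 4 ppages; refcounts: pp0:3 pp1:3 pp2:1 pp3:1

yes yes no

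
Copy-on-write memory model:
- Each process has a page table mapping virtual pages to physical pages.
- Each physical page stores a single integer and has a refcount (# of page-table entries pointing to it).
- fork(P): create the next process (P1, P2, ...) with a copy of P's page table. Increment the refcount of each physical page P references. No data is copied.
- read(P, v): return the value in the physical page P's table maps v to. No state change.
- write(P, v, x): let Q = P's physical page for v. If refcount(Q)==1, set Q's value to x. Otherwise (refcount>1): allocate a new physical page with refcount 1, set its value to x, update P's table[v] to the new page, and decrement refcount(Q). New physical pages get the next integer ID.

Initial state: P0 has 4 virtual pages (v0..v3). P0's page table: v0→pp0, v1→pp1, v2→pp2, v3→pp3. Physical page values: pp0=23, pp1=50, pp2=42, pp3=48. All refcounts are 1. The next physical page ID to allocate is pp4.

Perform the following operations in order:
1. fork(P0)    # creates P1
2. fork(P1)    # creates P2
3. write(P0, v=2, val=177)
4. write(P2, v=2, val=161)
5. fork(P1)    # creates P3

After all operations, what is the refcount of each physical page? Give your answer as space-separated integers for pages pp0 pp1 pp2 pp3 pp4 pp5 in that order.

Op 1: fork(P0) -> P1. 4 ppages; refcounts: pp0:2 pp1:2 pp2:2 pp3:2
Op 2: fork(P1) -> P2. 4 ppages; refcounts: pp0:3 pp1:3 pp2:3 pp3:3
Op 3: write(P0, v2, 177). refcount(pp2)=3>1 -> COPY to pp4. 5 ppages; refcounts: pp0:3 pp1:3 pp2:2 pp3:3 pp4:1
Op 4: write(P2, v2, 161). refcount(pp2)=2>1 -> COPY to pp5. 6 ppages; refcounts: pp0:3 pp1:3 pp2:1 pp3:3 pp4:1 pp5:1
Op 5: fork(P1) -> P3. 6 ppages; refcounts: pp0:4 pp1:4 pp2:2 pp3:4 pp4:1 pp5:1

Answer: 4 4 2 4 1 1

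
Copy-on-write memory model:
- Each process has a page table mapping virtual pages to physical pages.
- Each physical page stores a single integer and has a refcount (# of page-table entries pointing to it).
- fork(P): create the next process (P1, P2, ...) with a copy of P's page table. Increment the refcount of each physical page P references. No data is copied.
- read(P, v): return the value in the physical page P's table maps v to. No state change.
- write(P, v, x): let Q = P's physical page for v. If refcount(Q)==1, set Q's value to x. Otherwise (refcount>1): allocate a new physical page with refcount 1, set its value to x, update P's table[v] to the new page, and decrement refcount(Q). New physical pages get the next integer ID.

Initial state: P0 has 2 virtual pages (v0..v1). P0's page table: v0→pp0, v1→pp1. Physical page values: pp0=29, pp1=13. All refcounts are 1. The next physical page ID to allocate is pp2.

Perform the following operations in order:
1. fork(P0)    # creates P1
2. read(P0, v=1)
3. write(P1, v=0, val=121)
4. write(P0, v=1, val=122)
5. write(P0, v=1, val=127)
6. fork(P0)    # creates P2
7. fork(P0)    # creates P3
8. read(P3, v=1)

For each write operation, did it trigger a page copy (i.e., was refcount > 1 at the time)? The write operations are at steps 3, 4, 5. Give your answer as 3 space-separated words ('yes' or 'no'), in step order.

Op 1: fork(P0) -> P1. 2 ppages; refcounts: pp0:2 pp1:2
Op 2: read(P0, v1) -> 13. No state change.
Op 3: write(P1, v0, 121). refcount(pp0)=2>1 -> COPY to pp2. 3 ppages; refcounts: pp0:1 pp1:2 pp2:1
Op 4: write(P0, v1, 122). refcount(pp1)=2>1 -> COPY to pp3. 4 ppages; refcounts: pp0:1 pp1:1 pp2:1 pp3:1
Op 5: write(P0, v1, 127). refcount(pp3)=1 -> write in place. 4 ppages; refcounts: pp0:1 pp1:1 pp2:1 pp3:1
Op 6: fork(P0) -> P2. 4 ppages; refcounts: pp0:2 pp1:1 pp2:1 pp3:2
Op 7: fork(P0) -> P3. 4 ppages; refcounts: pp0:3 pp1:1 pp2:1 pp3:3
Op 8: read(P3, v1) -> 127. No state change.

yes yes no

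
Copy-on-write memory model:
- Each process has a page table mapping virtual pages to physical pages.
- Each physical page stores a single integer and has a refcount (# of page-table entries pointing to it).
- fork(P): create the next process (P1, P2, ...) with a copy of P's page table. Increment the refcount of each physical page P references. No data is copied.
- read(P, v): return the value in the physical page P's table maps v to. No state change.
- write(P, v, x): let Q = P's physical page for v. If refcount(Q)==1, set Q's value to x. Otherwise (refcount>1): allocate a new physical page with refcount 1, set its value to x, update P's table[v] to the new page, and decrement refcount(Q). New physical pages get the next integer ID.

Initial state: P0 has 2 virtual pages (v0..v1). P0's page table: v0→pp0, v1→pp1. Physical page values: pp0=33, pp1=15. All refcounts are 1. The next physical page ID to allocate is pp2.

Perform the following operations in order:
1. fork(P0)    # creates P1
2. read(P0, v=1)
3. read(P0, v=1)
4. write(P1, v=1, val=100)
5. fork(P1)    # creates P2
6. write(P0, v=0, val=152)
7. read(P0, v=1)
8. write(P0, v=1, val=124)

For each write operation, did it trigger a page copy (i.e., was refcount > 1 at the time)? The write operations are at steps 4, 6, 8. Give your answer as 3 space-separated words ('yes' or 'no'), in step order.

Op 1: fork(P0) -> P1. 2 ppages; refcounts: pp0:2 pp1:2
Op 2: read(P0, v1) -> 15. No state change.
Op 3: read(P0, v1) -> 15. No state change.
Op 4: write(P1, v1, 100). refcount(pp1)=2>1 -> COPY to pp2. 3 ppages; refcounts: pp0:2 pp1:1 pp2:1
Op 5: fork(P1) -> P2. 3 ppages; refcounts: pp0:3 pp1:1 pp2:2
Op 6: write(P0, v0, 152). refcount(pp0)=3>1 -> COPY to pp3. 4 ppages; refcounts: pp0:2 pp1:1 pp2:2 pp3:1
Op 7: read(P0, v1) -> 15. No state change.
Op 8: write(P0, v1, 124). refcount(pp1)=1 -> write in place. 4 ppages; refcounts: pp0:2 pp1:1 pp2:2 pp3:1

yes yes no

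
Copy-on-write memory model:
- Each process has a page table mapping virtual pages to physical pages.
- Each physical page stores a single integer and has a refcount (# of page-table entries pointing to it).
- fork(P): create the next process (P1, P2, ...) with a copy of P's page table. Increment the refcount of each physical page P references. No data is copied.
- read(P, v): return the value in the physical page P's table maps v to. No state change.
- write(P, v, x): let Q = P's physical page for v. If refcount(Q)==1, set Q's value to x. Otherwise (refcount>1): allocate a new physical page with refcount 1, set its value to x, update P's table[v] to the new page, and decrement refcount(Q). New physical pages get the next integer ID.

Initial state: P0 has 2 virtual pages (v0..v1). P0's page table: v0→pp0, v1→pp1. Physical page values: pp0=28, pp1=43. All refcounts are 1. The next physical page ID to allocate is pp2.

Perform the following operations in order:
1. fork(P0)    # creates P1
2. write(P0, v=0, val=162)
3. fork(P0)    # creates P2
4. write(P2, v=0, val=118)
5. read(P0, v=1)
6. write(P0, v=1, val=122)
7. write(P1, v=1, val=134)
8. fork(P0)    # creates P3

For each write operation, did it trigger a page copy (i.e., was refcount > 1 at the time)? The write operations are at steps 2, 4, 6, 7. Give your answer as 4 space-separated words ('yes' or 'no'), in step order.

Op 1: fork(P0) -> P1. 2 ppages; refcounts: pp0:2 pp1:2
Op 2: write(P0, v0, 162). refcount(pp0)=2>1 -> COPY to pp2. 3 ppages; refcounts: pp0:1 pp1:2 pp2:1
Op 3: fork(P0) -> P2. 3 ppages; refcounts: pp0:1 pp1:3 pp2:2
Op 4: write(P2, v0, 118). refcount(pp2)=2>1 -> COPY to pp3. 4 ppages; refcounts: pp0:1 pp1:3 pp2:1 pp3:1
Op 5: read(P0, v1) -> 43. No state change.
Op 6: write(P0, v1, 122). refcount(pp1)=3>1 -> COPY to pp4. 5 ppages; refcounts: pp0:1 pp1:2 pp2:1 pp3:1 pp4:1
Op 7: write(P1, v1, 134). refcount(pp1)=2>1 -> COPY to pp5. 6 ppages; refcounts: pp0:1 pp1:1 pp2:1 pp3:1 pp4:1 pp5:1
Op 8: fork(P0) -> P3. 6 ppages; refcounts: pp0:1 pp1:1 pp2:2 pp3:1 pp4:2 pp5:1

yes yes yes yes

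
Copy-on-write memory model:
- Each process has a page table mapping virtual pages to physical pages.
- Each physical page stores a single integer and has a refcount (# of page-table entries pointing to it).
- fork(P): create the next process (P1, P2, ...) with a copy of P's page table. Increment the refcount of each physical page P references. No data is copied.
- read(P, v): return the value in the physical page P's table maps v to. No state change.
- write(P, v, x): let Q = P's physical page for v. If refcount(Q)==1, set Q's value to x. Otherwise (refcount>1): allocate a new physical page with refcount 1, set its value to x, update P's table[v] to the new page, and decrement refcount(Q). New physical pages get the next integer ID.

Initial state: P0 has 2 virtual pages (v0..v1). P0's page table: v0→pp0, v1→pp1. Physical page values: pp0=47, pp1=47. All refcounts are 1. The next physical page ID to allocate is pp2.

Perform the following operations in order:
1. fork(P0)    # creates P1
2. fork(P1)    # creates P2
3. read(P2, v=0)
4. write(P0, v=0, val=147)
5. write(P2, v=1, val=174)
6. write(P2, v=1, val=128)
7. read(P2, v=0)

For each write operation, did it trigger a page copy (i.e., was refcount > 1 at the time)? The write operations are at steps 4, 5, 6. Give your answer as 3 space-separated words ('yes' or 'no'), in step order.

Op 1: fork(P0) -> P1. 2 ppages; refcounts: pp0:2 pp1:2
Op 2: fork(P1) -> P2. 2 ppages; refcounts: pp0:3 pp1:3
Op 3: read(P2, v0) -> 47. No state change.
Op 4: write(P0, v0, 147). refcount(pp0)=3>1 -> COPY to pp2. 3 ppages; refcounts: pp0:2 pp1:3 pp2:1
Op 5: write(P2, v1, 174). refcount(pp1)=3>1 -> COPY to pp3. 4 ppages; refcounts: pp0:2 pp1:2 pp2:1 pp3:1
Op 6: write(P2, v1, 128). refcount(pp3)=1 -> write in place. 4 ppages; refcounts: pp0:2 pp1:2 pp2:1 pp3:1
Op 7: read(P2, v0) -> 47. No state change.

yes yes no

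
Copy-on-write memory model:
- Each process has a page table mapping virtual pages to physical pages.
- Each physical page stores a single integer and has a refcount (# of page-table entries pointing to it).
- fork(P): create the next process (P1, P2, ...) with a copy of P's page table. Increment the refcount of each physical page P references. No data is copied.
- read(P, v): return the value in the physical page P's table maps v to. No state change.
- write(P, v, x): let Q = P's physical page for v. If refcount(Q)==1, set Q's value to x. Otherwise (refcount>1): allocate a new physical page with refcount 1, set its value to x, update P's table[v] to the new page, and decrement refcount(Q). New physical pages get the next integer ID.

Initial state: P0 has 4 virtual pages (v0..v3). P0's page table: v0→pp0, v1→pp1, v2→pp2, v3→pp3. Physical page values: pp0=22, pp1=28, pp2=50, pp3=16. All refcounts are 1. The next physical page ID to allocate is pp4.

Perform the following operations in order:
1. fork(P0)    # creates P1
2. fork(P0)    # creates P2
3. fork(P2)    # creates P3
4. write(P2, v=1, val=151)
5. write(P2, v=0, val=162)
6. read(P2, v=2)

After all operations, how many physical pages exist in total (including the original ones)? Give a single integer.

Op 1: fork(P0) -> P1. 4 ppages; refcounts: pp0:2 pp1:2 pp2:2 pp3:2
Op 2: fork(P0) -> P2. 4 ppages; refcounts: pp0:3 pp1:3 pp2:3 pp3:3
Op 3: fork(P2) -> P3. 4 ppages; refcounts: pp0:4 pp1:4 pp2:4 pp3:4
Op 4: write(P2, v1, 151). refcount(pp1)=4>1 -> COPY to pp4. 5 ppages; refcounts: pp0:4 pp1:3 pp2:4 pp3:4 pp4:1
Op 5: write(P2, v0, 162). refcount(pp0)=4>1 -> COPY to pp5. 6 ppages; refcounts: pp0:3 pp1:3 pp2:4 pp3:4 pp4:1 pp5:1
Op 6: read(P2, v2) -> 50. No state change.

Answer: 6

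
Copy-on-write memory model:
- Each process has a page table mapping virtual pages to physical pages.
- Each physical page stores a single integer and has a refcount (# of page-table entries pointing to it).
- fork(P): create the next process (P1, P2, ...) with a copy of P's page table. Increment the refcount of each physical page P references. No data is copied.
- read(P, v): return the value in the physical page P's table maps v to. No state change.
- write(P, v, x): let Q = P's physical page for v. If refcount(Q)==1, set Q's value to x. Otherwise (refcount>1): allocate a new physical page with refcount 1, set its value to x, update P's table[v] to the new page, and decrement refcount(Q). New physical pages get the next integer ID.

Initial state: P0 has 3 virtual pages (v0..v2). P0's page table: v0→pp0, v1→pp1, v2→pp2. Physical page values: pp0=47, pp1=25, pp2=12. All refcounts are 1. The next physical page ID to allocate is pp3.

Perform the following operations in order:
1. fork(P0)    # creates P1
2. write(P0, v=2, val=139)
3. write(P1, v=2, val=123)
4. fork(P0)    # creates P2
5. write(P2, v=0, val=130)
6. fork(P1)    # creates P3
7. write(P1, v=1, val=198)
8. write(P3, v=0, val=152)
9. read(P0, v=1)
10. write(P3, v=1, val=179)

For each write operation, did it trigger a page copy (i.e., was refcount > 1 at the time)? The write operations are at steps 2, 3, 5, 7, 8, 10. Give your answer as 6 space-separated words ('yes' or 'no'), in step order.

Op 1: fork(P0) -> P1. 3 ppages; refcounts: pp0:2 pp1:2 pp2:2
Op 2: write(P0, v2, 139). refcount(pp2)=2>1 -> COPY to pp3. 4 ppages; refcounts: pp0:2 pp1:2 pp2:1 pp3:1
Op 3: write(P1, v2, 123). refcount(pp2)=1 -> write in place. 4 ppages; refcounts: pp0:2 pp1:2 pp2:1 pp3:1
Op 4: fork(P0) -> P2. 4 ppages; refcounts: pp0:3 pp1:3 pp2:1 pp3:2
Op 5: write(P2, v0, 130). refcount(pp0)=3>1 -> COPY to pp4. 5 ppages; refcounts: pp0:2 pp1:3 pp2:1 pp3:2 pp4:1
Op 6: fork(P1) -> P3. 5 ppages; refcounts: pp0:3 pp1:4 pp2:2 pp3:2 pp4:1
Op 7: write(P1, v1, 198). refcount(pp1)=4>1 -> COPY to pp5. 6 ppages; refcounts: pp0:3 pp1:3 pp2:2 pp3:2 pp4:1 pp5:1
Op 8: write(P3, v0, 152). refcount(pp0)=3>1 -> COPY to pp6. 7 ppages; refcounts: pp0:2 pp1:3 pp2:2 pp3:2 pp4:1 pp5:1 pp6:1
Op 9: read(P0, v1) -> 25. No state change.
Op 10: write(P3, v1, 179). refcount(pp1)=3>1 -> COPY to pp7. 8 ppages; refcounts: pp0:2 pp1:2 pp2:2 pp3:2 pp4:1 pp5:1 pp6:1 pp7:1

yes no yes yes yes yes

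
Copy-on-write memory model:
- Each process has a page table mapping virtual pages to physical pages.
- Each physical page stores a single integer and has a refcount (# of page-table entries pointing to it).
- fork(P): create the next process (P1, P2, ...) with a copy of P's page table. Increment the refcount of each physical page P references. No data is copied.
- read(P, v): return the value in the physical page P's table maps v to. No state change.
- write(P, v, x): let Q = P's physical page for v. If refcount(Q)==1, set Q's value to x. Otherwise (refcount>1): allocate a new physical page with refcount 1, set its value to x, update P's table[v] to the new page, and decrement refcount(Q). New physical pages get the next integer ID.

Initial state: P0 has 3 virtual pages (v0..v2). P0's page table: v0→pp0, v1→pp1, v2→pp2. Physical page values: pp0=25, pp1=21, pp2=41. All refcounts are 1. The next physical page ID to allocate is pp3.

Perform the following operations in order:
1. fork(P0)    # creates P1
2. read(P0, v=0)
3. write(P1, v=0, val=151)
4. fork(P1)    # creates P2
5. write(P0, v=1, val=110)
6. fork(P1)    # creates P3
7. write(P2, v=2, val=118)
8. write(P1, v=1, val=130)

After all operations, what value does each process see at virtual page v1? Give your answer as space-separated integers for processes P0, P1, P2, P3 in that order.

Op 1: fork(P0) -> P1. 3 ppages; refcounts: pp0:2 pp1:2 pp2:2
Op 2: read(P0, v0) -> 25. No state change.
Op 3: write(P1, v0, 151). refcount(pp0)=2>1 -> COPY to pp3. 4 ppages; refcounts: pp0:1 pp1:2 pp2:2 pp3:1
Op 4: fork(P1) -> P2. 4 ppages; refcounts: pp0:1 pp1:3 pp2:3 pp3:2
Op 5: write(P0, v1, 110). refcount(pp1)=3>1 -> COPY to pp4. 5 ppages; refcounts: pp0:1 pp1:2 pp2:3 pp3:2 pp4:1
Op 6: fork(P1) -> P3. 5 ppages; refcounts: pp0:1 pp1:3 pp2:4 pp3:3 pp4:1
Op 7: write(P2, v2, 118). refcount(pp2)=4>1 -> COPY to pp5. 6 ppages; refcounts: pp0:1 pp1:3 pp2:3 pp3:3 pp4:1 pp5:1
Op 8: write(P1, v1, 130). refcount(pp1)=3>1 -> COPY to pp6. 7 ppages; refcounts: pp0:1 pp1:2 pp2:3 pp3:3 pp4:1 pp5:1 pp6:1
P0: v1 -> pp4 = 110
P1: v1 -> pp6 = 130
P2: v1 -> pp1 = 21
P3: v1 -> pp1 = 21

Answer: 110 130 21 21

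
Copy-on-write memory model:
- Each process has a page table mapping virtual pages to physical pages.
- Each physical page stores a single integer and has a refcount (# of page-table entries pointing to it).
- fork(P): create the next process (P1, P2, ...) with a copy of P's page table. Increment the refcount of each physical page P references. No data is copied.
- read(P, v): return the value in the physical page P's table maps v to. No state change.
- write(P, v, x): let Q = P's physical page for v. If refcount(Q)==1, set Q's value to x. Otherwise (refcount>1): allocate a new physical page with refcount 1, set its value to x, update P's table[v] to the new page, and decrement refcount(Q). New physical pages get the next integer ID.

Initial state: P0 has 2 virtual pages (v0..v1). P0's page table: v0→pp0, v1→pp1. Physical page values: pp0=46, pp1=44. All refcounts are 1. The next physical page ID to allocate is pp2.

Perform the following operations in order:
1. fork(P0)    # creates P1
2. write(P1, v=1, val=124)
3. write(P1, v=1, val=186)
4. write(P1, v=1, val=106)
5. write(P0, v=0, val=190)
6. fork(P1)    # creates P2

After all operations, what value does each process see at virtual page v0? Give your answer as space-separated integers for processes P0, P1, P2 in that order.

Answer: 190 46 46

Derivation:
Op 1: fork(P0) -> P1. 2 ppages; refcounts: pp0:2 pp1:2
Op 2: write(P1, v1, 124). refcount(pp1)=2>1 -> COPY to pp2. 3 ppages; refcounts: pp0:2 pp1:1 pp2:1
Op 3: write(P1, v1, 186). refcount(pp2)=1 -> write in place. 3 ppages; refcounts: pp0:2 pp1:1 pp2:1
Op 4: write(P1, v1, 106). refcount(pp2)=1 -> write in place. 3 ppages; refcounts: pp0:2 pp1:1 pp2:1
Op 5: write(P0, v0, 190). refcount(pp0)=2>1 -> COPY to pp3. 4 ppages; refcounts: pp0:1 pp1:1 pp2:1 pp3:1
Op 6: fork(P1) -> P2. 4 ppages; refcounts: pp0:2 pp1:1 pp2:2 pp3:1
P0: v0 -> pp3 = 190
P1: v0 -> pp0 = 46
P2: v0 -> pp0 = 46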